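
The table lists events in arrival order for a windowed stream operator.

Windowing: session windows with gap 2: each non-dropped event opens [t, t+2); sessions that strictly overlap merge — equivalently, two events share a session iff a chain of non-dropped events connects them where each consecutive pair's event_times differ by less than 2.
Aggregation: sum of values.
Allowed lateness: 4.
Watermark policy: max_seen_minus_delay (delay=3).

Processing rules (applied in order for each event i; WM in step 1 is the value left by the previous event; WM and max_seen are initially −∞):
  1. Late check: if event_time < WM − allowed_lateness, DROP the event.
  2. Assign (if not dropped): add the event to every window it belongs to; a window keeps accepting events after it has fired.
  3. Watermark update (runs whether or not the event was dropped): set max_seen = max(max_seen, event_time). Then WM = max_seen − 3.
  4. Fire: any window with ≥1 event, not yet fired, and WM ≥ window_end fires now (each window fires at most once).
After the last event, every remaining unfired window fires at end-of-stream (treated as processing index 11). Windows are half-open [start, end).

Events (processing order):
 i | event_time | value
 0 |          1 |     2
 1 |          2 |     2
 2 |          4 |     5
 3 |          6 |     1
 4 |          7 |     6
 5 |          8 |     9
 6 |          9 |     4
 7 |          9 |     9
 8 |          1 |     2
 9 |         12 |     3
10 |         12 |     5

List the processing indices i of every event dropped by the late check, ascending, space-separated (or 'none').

8

i=0 t=1 v=2: → [1,3); WM=-2
i=1 t=2 v=2: → [1,4); WM=-1
i=2 t=4 v=5: → [4,6); WM=1
i=3 t=6 v=1: → [6,8); WM=3
i=4 t=7 v=6: → [6,9); WM=4
i=5 t=8 v=9: → [6,10); WM=5
i=6 t=9 v=4: → [6,11); WM=6
i=7 t=9 v=9: → [6,11); WM=6
i=8 t=1 v=2: DROP (t<6-4); WM=6
i=9 t=12 v=3: → [12,14); WM=9
i=10 t=12 v=5: → [12,14); WM=9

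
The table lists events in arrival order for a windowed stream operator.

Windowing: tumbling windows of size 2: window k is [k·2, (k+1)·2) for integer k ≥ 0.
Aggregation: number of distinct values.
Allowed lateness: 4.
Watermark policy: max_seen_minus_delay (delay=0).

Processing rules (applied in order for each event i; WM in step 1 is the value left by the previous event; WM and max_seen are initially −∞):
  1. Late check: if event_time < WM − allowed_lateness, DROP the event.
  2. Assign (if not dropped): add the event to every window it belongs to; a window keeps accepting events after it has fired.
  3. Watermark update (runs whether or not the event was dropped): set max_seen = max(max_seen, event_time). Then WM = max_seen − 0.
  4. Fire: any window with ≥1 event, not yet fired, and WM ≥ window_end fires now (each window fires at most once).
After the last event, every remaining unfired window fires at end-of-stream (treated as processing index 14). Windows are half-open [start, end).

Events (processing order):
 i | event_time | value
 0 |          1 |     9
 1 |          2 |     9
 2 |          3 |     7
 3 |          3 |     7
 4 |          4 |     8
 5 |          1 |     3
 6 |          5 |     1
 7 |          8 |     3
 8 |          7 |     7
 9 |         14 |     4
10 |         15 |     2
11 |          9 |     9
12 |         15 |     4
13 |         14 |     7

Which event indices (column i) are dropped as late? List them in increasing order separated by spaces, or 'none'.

11

i=0 t=1 v=9: → [0,2); WM=1
i=1 t=2 v=9: → [2,4); WM=2; [0,2) fires=1
i=2 t=3 v=7: → [2,4); WM=3
i=3 t=3 v=7: → [2,4); WM=3
i=4 t=4 v=8: → [4,6); WM=4; [2,4) fires=2
i=5 t=1 v=3: → [0,2); WM=4
i=6 t=5 v=1: → [4,6); WM=5
i=7 t=8 v=3: → [8,10); WM=8; [4,6) fires=2
i=8 t=7 v=7: → [6,8); WM=8; [6,8) fires=1
i=9 t=14 v=4: → [14,16); WM=14; [8,10) fires=1
i=10 t=15 v=2: → [14,16); WM=15
i=11 t=9 v=9: DROP (t<15-4); WM=15
i=12 t=15 v=4: → [14,16); WM=15
i=13 t=14 v=7: → [14,16); WM=15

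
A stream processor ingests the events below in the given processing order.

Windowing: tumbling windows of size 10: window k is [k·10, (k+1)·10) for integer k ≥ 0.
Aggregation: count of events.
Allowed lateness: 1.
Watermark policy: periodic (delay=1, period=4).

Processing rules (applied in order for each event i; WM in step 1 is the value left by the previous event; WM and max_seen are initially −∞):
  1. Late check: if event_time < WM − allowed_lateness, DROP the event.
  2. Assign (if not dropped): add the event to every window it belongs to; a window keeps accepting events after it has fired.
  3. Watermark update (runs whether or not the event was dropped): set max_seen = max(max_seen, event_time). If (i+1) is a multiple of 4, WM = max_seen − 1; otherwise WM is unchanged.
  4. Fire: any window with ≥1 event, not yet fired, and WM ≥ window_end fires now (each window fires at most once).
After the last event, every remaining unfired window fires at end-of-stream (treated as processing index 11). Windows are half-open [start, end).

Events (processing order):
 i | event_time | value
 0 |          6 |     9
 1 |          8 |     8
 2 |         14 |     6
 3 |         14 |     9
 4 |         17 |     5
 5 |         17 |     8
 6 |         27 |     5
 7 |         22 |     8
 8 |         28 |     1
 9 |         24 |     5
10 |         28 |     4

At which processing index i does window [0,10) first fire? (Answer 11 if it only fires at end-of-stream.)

3

i=0 t=6 v=9: → [0,10); WM=−∞
i=1 t=8 v=8: → [0,10); WM=−∞
i=2 t=14 v=6: → [10,20); WM=−∞
i=3 t=14 v=9: → [10,20); WM=13; [0,10) fires=2
i=4 t=17 v=5: → [10,20); WM=13
i=5 t=17 v=8: → [10,20); WM=13
i=6 t=27 v=5: → [20,30); WM=13
i=7 t=22 v=8: → [20,30); WM=26; [10,20) fires=4
i=8 t=28 v=1: → [20,30); WM=26
i=9 t=24 v=5: DROP (t<26-1); WM=26
i=10 t=28 v=4: → [20,30); WM=26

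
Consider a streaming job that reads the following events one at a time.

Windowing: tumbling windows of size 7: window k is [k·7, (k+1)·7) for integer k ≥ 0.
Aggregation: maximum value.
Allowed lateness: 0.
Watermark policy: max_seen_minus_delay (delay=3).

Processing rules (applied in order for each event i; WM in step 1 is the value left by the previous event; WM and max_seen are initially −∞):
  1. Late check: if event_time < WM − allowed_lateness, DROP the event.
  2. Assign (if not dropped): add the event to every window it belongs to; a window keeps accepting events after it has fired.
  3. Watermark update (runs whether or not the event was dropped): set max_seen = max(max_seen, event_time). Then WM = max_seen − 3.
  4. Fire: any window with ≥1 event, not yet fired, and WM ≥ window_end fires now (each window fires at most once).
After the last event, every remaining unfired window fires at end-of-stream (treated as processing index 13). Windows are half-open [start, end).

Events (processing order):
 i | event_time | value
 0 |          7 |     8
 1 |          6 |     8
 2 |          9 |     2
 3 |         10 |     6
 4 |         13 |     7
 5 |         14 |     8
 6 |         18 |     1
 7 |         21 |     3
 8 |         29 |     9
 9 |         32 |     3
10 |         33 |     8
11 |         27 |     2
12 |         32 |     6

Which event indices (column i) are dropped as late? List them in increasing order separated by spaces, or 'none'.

11

i=0 t=7 v=8: → [7,14); WM=4
i=1 t=6 v=8: → [0,7); WM=4
i=2 t=9 v=2: → [7,14); WM=6
i=3 t=10 v=6: → [7,14); WM=7; [0,7) fires=8
i=4 t=13 v=7: → [7,14); WM=10
i=5 t=14 v=8: → [14,21); WM=11
i=6 t=18 v=1: → [14,21); WM=15; [7,14) fires=8
i=7 t=21 v=3: → [21,28); WM=18
i=8 t=29 v=9: → [28,35); WM=26; [14,21) fires=8
i=9 t=32 v=3: → [28,35); WM=29; [21,28) fires=3
i=10 t=33 v=8: → [28,35); WM=30
i=11 t=27 v=2: DROP (t<30-0); WM=30
i=12 t=32 v=6: → [28,35); WM=30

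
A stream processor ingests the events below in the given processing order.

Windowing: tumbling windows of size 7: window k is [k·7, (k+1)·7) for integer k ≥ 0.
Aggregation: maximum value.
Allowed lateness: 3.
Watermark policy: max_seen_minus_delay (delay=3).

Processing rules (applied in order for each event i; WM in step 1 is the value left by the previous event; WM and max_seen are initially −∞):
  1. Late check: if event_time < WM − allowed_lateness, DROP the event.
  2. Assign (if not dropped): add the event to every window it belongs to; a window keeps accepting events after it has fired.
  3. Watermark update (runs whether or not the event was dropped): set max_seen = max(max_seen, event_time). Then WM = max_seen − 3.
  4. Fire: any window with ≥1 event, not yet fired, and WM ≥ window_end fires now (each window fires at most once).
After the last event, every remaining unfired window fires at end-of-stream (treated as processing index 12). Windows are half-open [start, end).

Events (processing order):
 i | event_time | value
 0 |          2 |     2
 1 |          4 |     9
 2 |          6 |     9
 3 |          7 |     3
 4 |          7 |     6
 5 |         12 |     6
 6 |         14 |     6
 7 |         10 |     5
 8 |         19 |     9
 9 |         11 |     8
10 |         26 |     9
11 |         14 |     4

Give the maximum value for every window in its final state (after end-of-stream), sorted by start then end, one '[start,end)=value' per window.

i=0 t=2 v=2: → [0,7); WM=-1
i=1 t=4 v=9: → [0,7); WM=1
i=2 t=6 v=9: → [0,7); WM=3
i=3 t=7 v=3: → [7,14); WM=4
i=4 t=7 v=6: → [7,14); WM=4
i=5 t=12 v=6: → [7,14); WM=9; [0,7) fires=9
i=6 t=14 v=6: → [14,21); WM=11
i=7 t=10 v=5: → [7,14); WM=11
i=8 t=19 v=9: → [14,21); WM=16; [7,14) fires=6
i=9 t=11 v=8: DROP (t<16-3); WM=16
i=10 t=26 v=9: → [21,28); WM=23; [14,21) fires=9
i=11 t=14 v=4: DROP (t<23-3); WM=23

[0,7)=9 [7,14)=6 [14,21)=9 [21,28)=9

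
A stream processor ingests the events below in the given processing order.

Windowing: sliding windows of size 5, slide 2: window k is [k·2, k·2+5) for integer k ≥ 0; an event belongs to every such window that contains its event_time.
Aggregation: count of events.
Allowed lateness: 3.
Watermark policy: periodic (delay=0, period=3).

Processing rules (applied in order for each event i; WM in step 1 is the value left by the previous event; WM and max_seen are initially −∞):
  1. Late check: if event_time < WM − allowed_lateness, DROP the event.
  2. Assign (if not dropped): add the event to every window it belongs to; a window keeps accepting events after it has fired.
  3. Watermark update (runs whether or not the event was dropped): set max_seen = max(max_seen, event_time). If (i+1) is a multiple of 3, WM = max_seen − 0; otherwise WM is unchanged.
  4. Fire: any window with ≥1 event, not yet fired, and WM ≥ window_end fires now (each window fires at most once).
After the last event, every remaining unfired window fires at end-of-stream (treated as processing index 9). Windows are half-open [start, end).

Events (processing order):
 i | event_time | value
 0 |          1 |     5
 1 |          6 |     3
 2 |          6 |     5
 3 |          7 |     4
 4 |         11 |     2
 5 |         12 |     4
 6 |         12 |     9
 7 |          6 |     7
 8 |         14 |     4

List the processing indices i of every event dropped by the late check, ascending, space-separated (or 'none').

7

i=0 t=1 v=5: → [0,5); WM=−∞
i=1 t=6 v=3: → [6,11),[4,9),[2,7); WM=−∞
i=2 t=6 v=5: → [6,11),[4,9),[2,7); WM=6; [0,5) fires=1
i=3 t=7 v=4: → [6,11),[4,9); WM=6
i=4 t=11 v=2: → [10,15),[8,13); WM=6
i=5 t=12 v=4: → [12,17),[10,15),[8,13); WM=12; [2,7) fires=2 [4,9) fires=3 [6,11) fires=3
i=6 t=12 v=9: → [12,17),[10,15),[8,13); WM=12
i=7 t=6 v=7: DROP (t<12-3); WM=12
i=8 t=14 v=4: → [14,19),[12,17),[10,15); WM=14; [8,13) fires=3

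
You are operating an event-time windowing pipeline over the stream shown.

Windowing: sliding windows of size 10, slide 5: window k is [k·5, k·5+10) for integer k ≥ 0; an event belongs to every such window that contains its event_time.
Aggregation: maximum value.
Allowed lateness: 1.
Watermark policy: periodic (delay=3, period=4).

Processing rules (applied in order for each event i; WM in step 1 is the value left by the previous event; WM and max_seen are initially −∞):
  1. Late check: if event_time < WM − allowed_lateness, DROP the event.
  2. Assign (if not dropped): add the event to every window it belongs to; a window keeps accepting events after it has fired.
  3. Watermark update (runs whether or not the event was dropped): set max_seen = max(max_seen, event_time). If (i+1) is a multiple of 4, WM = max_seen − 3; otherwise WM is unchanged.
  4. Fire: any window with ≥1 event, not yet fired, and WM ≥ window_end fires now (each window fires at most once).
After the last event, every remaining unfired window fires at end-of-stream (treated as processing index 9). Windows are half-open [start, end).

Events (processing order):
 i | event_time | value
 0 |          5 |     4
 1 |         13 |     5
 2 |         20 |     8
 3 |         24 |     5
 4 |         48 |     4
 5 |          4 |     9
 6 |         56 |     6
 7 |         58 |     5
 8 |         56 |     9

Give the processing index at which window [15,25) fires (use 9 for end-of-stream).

7

i=0 t=5 v=4: → [5,15),[0,10); WM=−∞
i=1 t=13 v=5: → [10,20),[5,15); WM=−∞
i=2 t=20 v=8: → [20,30),[15,25); WM=−∞
i=3 t=24 v=5: → [20,30),[15,25); WM=21; [0,10) fires=4 [5,15) fires=5 [10,20) fires=5
i=4 t=48 v=4: → [45,55),[40,50); WM=21
i=5 t=4 v=9: DROP (t<21-1); WM=21
i=6 t=56 v=6: → [55,65),[50,60); WM=21
i=7 t=58 v=5: → [55,65),[50,60); WM=55; [15,25) fires=8 [20,30) fires=8 [40,50) fires=4 [45,55) fires=4
i=8 t=56 v=9: → [55,65),[50,60); WM=55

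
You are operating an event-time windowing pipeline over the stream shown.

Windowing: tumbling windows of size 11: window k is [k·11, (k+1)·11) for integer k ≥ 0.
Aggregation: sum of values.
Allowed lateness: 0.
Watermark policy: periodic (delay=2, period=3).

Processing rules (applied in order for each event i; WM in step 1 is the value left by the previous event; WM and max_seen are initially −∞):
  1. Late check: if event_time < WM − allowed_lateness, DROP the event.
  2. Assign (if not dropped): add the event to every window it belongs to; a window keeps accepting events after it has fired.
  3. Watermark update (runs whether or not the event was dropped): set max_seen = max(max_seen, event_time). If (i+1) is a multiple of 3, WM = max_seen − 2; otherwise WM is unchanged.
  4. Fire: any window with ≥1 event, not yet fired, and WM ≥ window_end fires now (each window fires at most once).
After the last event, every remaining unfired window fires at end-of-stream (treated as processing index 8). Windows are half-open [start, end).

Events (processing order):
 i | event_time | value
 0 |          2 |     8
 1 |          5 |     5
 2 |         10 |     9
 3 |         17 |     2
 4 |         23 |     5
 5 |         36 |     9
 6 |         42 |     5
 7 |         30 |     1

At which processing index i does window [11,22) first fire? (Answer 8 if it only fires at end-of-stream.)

5

i=0 t=2 v=8: → [0,11); WM=−∞
i=1 t=5 v=5: → [0,11); WM=−∞
i=2 t=10 v=9: → [0,11); WM=8
i=3 t=17 v=2: → [11,22); WM=8
i=4 t=23 v=5: → [22,33); WM=8
i=5 t=36 v=9: → [33,44); WM=34; [0,11) fires=22 [11,22) fires=2 [22,33) fires=5
i=6 t=42 v=5: → [33,44); WM=34
i=7 t=30 v=1: DROP (t<34-0); WM=34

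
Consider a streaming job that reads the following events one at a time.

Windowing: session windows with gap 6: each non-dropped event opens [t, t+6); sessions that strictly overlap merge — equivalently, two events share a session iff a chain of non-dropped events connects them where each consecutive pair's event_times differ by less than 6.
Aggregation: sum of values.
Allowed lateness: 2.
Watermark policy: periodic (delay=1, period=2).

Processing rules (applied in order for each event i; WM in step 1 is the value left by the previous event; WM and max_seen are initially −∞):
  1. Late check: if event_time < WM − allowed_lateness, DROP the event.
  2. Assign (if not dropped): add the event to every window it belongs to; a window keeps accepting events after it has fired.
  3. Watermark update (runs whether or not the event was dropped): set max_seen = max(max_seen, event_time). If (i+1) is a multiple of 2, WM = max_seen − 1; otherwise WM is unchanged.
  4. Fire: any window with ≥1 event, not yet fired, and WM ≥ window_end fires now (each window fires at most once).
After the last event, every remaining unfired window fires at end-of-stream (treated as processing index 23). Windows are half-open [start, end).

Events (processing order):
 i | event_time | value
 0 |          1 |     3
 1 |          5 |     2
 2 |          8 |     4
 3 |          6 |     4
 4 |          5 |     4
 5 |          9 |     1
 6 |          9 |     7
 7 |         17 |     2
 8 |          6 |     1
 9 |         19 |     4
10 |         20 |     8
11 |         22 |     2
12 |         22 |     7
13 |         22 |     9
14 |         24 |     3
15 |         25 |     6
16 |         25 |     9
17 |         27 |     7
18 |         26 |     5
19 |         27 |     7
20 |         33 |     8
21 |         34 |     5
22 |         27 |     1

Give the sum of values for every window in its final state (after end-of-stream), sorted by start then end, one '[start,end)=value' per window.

i=0 t=1 v=3: → [1,7); WM=−∞
i=1 t=5 v=2: → [1,11); WM=4
i=2 t=8 v=4: → [1,14); WM=4
i=3 t=6 v=4: → [1,14); WM=7
i=4 t=5 v=4: → [1,14); WM=7
i=5 t=9 v=1: → [1,15); WM=8
i=6 t=9 v=7: → [1,15); WM=8
i=7 t=17 v=2: → [17,23); WM=16
i=8 t=6 v=1: DROP (t<16-2); WM=16
i=9 t=19 v=4: → [17,25); WM=18
i=10 t=20 v=8: → [17,26); WM=18
i=11 t=22 v=2: → [17,28); WM=21
i=12 t=22 v=7: → [17,28); WM=21
i=13 t=22 v=9: → [17,28); WM=21
i=14 t=24 v=3: → [17,30); WM=21
i=15 t=25 v=6: → [17,31); WM=24
i=16 t=25 v=9: → [17,31); WM=24
i=17 t=27 v=7: → [17,33); WM=26
i=18 t=26 v=5: → [17,33); WM=26
i=19 t=27 v=7: → [17,33); WM=26
i=20 t=33 v=8: → [33,39); WM=26
i=21 t=34 v=5: → [33,40); WM=33
i=22 t=27 v=1: DROP (t<33-2); WM=33

[1,15)=25 [17,33)=69 [33,40)=13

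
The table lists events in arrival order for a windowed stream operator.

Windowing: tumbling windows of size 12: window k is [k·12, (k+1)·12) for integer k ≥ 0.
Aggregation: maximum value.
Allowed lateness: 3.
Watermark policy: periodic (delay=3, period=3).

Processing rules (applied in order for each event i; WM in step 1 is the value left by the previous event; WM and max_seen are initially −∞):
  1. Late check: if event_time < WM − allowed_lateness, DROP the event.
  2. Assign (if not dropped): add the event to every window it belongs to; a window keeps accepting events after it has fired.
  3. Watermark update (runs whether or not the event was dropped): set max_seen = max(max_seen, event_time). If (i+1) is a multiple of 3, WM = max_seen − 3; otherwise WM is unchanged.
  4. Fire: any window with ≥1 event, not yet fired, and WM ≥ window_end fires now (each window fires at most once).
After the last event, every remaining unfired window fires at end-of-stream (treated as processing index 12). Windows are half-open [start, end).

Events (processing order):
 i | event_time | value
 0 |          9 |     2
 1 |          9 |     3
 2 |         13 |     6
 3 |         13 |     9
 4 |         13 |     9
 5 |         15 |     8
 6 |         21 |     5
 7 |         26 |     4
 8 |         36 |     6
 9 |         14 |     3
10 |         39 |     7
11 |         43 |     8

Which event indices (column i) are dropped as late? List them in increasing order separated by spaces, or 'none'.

i=0 t=9 v=2: → [0,12); WM=−∞
i=1 t=9 v=3: → [0,12); WM=−∞
i=2 t=13 v=6: → [12,24); WM=10
i=3 t=13 v=9: → [12,24); WM=10
i=4 t=13 v=9: → [12,24); WM=10
i=5 t=15 v=8: → [12,24); WM=12; [0,12) fires=3
i=6 t=21 v=5: → [12,24); WM=12
i=7 t=26 v=4: → [24,36); WM=12
i=8 t=36 v=6: → [36,48); WM=33; [12,24) fires=9
i=9 t=14 v=3: DROP (t<33-3); WM=33
i=10 t=39 v=7: → [36,48); WM=33
i=11 t=43 v=8: → [36,48); WM=40; [24,36) fires=4

9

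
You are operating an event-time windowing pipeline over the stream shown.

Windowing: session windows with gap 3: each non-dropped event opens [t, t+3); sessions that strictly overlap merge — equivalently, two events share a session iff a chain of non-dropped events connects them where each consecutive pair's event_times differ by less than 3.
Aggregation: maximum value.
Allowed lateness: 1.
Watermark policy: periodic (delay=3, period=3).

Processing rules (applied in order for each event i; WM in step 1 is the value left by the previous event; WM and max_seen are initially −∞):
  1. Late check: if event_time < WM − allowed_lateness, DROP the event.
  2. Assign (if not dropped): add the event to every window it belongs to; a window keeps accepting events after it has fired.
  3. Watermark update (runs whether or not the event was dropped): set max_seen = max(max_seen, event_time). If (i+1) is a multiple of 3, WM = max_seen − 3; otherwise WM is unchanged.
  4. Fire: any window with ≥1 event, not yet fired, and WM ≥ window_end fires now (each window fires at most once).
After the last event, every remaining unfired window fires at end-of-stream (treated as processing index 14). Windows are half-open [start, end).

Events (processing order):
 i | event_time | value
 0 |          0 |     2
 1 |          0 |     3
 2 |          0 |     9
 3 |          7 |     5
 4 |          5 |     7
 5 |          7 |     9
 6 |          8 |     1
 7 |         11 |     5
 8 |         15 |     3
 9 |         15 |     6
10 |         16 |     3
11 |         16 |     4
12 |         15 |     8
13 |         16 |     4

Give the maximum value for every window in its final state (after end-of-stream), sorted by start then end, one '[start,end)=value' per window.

i=0 t=0 v=2: → [0,3); WM=−∞
i=1 t=0 v=3: → [0,3); WM=−∞
i=2 t=0 v=9: → [0,3); WM=-3
i=3 t=7 v=5: → [7,10); WM=-3
i=4 t=5 v=7: → [5,10); WM=-3
i=5 t=7 v=9: → [5,10); WM=4
i=6 t=8 v=1: → [5,11); WM=4
i=7 t=11 v=5: → [11,14); WM=4
i=8 t=15 v=3: → [15,18); WM=12
i=9 t=15 v=6: → [15,18); WM=12
i=10 t=16 v=3: → [15,19); WM=12
i=11 t=16 v=4: → [15,19); WM=13
i=12 t=15 v=8: → [15,19); WM=13
i=13 t=16 v=4: → [15,19); WM=13

[0,3)=9 [5,11)=9 [11,14)=5 [15,19)=8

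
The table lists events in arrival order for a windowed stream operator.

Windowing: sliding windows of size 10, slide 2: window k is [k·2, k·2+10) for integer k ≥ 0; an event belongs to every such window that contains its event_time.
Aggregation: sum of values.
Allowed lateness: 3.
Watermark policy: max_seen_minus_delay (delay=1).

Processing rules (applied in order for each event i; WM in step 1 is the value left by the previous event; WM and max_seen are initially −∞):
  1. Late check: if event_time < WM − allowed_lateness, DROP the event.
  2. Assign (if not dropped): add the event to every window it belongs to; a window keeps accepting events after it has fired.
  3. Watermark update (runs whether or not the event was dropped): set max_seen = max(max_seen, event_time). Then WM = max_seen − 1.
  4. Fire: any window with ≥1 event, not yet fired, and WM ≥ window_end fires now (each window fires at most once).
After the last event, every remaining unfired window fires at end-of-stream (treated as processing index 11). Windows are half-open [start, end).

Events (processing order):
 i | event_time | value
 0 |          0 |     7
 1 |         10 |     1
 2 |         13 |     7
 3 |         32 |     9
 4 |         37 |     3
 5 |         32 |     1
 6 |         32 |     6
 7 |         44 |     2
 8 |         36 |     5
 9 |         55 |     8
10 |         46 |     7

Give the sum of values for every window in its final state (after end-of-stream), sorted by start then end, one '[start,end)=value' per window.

i=0 t=0 v=7: → [0,10); WM=-1
i=1 t=10 v=1: → [10,20),[8,18),[6,16),[4,14),[2,12); WM=9
i=2 t=13 v=7: → [12,22),[10,20),[8,18),[6,16),[4,14); WM=12; [0,10) fires=7 [2,12) fires=1
i=3 t=32 v=9: → [32,42),[30,40),[28,38),[26,36),[24,34); WM=31; [4,14) fires=8 [6,16) fires=8 [8,18) fires=8 [10,20) fires=8 [12,22) fires=7
i=4 t=37 v=3: → [36,46),[34,44),[32,42),[30,40),[28,38); WM=36; [24,34) fires=9 [26,36) fires=9
i=5 t=32 v=1: DROP (t<36-3); WM=36
i=6 t=32 v=6: DROP (t<36-3); WM=36
i=7 t=44 v=2: → [44,54),[42,52),[40,50),[38,48),[36,46); WM=43; [28,38) fires=12 [30,40) fires=12 [32,42) fires=12
i=8 t=36 v=5: DROP (t<43-3); WM=43
i=9 t=55 v=8: → [54,64),[52,62),[50,60),[48,58),[46,56); WM=54; [34,44) fires=3 [36,46) fires=5 [38,48) fires=2 [40,50) fires=2 [42,52) fires=2 [44,54) fires=2
i=10 t=46 v=7: DROP (t<54-3); WM=54

[0,10)=7 [2,12)=1 [4,14)=8 [6,16)=8 [8,18)=8 [10,20)=8 [12,22)=7 [24,34)=9 [26,36)=9 [28,38)=12 [30,40)=12 [32,42)=12 [34,44)=3 [36,46)=5 [38,48)=2 [40,50)=2 [42,52)=2 [44,54)=2 [46,56)=8 [48,58)=8 [50,60)=8 [52,62)=8 [54,64)=8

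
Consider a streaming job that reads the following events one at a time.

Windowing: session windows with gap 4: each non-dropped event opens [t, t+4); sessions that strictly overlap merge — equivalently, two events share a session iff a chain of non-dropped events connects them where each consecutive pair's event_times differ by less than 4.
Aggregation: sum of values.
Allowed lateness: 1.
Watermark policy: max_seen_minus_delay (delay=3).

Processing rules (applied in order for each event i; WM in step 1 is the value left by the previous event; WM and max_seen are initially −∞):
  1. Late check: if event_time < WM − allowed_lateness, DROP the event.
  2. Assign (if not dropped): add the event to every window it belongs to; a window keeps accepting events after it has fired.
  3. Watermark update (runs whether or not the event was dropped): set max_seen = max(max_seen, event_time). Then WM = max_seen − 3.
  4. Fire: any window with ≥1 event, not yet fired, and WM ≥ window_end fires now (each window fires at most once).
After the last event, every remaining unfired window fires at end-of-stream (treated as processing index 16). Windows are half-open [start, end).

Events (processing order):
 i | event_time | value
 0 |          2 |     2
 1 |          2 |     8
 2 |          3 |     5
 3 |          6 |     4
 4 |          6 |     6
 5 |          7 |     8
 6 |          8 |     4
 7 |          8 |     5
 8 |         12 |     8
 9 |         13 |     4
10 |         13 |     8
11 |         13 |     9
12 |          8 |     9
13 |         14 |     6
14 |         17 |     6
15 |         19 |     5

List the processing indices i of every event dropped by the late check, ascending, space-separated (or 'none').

i=0 t=2 v=2: → [2,6); WM=-1
i=1 t=2 v=8: → [2,6); WM=-1
i=2 t=3 v=5: → [2,7); WM=0
i=3 t=6 v=4: → [2,10); WM=3
i=4 t=6 v=6: → [2,10); WM=3
i=5 t=7 v=8: → [2,11); WM=4
i=6 t=8 v=4: → [2,12); WM=5
i=7 t=8 v=5: → [2,12); WM=5
i=8 t=12 v=8: → [12,16); WM=9
i=9 t=13 v=4: → [12,17); WM=10
i=10 t=13 v=8: → [12,17); WM=10
i=11 t=13 v=9: → [12,17); WM=10
i=12 t=8 v=9: DROP (t<10-1); WM=10
i=13 t=14 v=6: → [12,18); WM=11
i=14 t=17 v=6: → [12,21); WM=14
i=15 t=19 v=5: → [12,23); WM=16

12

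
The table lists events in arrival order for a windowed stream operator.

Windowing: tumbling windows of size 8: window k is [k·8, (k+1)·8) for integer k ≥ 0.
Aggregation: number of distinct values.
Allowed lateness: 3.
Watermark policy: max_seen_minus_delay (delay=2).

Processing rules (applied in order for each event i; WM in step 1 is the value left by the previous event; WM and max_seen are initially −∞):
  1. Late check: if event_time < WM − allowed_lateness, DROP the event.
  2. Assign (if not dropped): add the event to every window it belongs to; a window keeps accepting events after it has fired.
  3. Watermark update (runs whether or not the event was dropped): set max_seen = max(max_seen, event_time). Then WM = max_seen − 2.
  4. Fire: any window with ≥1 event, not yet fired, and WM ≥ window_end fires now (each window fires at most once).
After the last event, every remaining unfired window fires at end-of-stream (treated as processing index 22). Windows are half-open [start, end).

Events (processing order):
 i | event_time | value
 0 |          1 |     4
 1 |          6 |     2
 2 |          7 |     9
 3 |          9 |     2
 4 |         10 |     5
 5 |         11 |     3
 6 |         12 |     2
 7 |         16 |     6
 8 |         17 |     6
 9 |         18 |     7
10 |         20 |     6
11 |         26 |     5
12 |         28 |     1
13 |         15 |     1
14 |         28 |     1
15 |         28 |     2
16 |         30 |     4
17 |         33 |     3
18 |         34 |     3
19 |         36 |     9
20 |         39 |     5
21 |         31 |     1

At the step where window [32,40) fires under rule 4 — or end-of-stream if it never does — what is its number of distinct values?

3

i=0 t=1 v=4: → [0,8); WM=-1
i=1 t=6 v=2: → [0,8); WM=4
i=2 t=7 v=9: → [0,8); WM=5
i=3 t=9 v=2: → [8,16); WM=7
i=4 t=10 v=5: → [8,16); WM=8; [0,8) fires=3
i=5 t=11 v=3: → [8,16); WM=9
i=6 t=12 v=2: → [8,16); WM=10
i=7 t=16 v=6: → [16,24); WM=14
i=8 t=17 v=6: → [16,24); WM=15
i=9 t=18 v=7: → [16,24); WM=16; [8,16) fires=3
i=10 t=20 v=6: → [16,24); WM=18
i=11 t=26 v=5: → [24,32); WM=24; [16,24) fires=2
i=12 t=28 v=1: → [24,32); WM=26
i=13 t=15 v=1: DROP (t<26-3); WM=26
i=14 t=28 v=1: → [24,32); WM=26
i=15 t=28 v=2: → [24,32); WM=26
i=16 t=30 v=4: → [24,32); WM=28
i=17 t=33 v=3: → [32,40); WM=31
i=18 t=34 v=3: → [32,40); WM=32; [24,32) fires=4
i=19 t=36 v=9: → [32,40); WM=34
i=20 t=39 v=5: → [32,40); WM=37
i=21 t=31 v=1: DROP (t<37-3); WM=37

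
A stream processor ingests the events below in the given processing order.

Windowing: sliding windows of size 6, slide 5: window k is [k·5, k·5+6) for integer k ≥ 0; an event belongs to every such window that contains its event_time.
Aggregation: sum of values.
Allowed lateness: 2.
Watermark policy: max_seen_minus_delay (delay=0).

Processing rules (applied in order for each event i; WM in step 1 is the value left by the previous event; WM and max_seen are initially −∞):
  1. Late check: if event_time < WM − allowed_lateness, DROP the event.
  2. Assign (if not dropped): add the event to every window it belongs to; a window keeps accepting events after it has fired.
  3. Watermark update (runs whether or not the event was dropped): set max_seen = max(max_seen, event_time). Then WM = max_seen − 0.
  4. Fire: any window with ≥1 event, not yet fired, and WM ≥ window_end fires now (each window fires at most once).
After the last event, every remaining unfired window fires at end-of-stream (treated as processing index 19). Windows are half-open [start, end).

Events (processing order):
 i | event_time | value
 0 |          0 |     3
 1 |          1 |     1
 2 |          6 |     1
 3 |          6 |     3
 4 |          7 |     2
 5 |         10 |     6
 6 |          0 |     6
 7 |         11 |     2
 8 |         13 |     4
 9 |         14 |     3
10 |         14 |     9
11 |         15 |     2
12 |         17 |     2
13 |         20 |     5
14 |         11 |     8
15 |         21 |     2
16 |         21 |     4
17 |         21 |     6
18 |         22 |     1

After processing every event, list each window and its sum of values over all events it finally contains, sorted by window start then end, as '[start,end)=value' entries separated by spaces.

[0,6)=4 [5,11)=12 [10,16)=26 [15,21)=9 [20,26)=18

i=0 t=0 v=3: → [0,6); WM=0
i=1 t=1 v=1: → [0,6); WM=1
i=2 t=6 v=1: → [5,11); WM=6; [0,6) fires=4
i=3 t=6 v=3: → [5,11); WM=6
i=4 t=7 v=2: → [5,11); WM=7
i=5 t=10 v=6: → [10,16),[5,11); WM=10
i=6 t=0 v=6: DROP (t<10-2); WM=10
i=7 t=11 v=2: → [10,16); WM=11; [5,11) fires=12
i=8 t=13 v=4: → [10,16); WM=13
i=9 t=14 v=3: → [10,16); WM=14
i=10 t=14 v=9: → [10,16); WM=14
i=11 t=15 v=2: → [15,21),[10,16); WM=15
i=12 t=17 v=2: → [15,21); WM=17; [10,16) fires=26
i=13 t=20 v=5: → [20,26),[15,21); WM=20
i=14 t=11 v=8: DROP (t<20-2); WM=20
i=15 t=21 v=2: → [20,26); WM=21; [15,21) fires=9
i=16 t=21 v=4: → [20,26); WM=21
i=17 t=21 v=6: → [20,26); WM=21
i=18 t=22 v=1: → [20,26); WM=22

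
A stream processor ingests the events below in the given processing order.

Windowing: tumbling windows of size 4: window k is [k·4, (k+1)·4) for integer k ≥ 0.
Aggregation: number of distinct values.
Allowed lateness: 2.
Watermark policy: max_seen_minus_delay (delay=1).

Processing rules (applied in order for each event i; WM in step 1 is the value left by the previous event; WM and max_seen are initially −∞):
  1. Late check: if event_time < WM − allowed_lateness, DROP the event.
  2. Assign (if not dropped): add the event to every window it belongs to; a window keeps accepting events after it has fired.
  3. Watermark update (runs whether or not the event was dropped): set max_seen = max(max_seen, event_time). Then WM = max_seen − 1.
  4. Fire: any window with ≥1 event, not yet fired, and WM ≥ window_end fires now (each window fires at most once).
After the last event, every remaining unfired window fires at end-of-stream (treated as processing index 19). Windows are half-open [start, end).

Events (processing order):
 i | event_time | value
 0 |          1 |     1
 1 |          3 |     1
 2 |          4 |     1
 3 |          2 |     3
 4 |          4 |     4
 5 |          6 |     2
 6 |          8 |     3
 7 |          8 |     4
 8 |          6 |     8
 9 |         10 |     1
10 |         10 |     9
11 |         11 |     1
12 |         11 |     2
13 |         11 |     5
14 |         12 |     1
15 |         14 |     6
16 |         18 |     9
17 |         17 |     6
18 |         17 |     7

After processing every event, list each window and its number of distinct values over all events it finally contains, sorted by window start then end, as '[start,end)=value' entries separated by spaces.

[0,4)=2 [4,8)=4 [8,12)=6 [12,16)=2 [16,20)=3

i=0 t=1 v=1: → [0,4); WM=0
i=1 t=3 v=1: → [0,4); WM=2
i=2 t=4 v=1: → [4,8); WM=3
i=3 t=2 v=3: → [0,4); WM=3
i=4 t=4 v=4: → [4,8); WM=3
i=5 t=6 v=2: → [4,8); WM=5; [0,4) fires=2
i=6 t=8 v=3: → [8,12); WM=7
i=7 t=8 v=4: → [8,12); WM=7
i=8 t=6 v=8: → [4,8); WM=7
i=9 t=10 v=1: → [8,12); WM=9; [4,8) fires=4
i=10 t=10 v=9: → [8,12); WM=9
i=11 t=11 v=1: → [8,12); WM=10
i=12 t=11 v=2: → [8,12); WM=10
i=13 t=11 v=5: → [8,12); WM=10
i=14 t=12 v=1: → [12,16); WM=11
i=15 t=14 v=6: → [12,16); WM=13; [8,12) fires=6
i=16 t=18 v=9: → [16,20); WM=17; [12,16) fires=2
i=17 t=17 v=6: → [16,20); WM=17
i=18 t=17 v=7: → [16,20); WM=17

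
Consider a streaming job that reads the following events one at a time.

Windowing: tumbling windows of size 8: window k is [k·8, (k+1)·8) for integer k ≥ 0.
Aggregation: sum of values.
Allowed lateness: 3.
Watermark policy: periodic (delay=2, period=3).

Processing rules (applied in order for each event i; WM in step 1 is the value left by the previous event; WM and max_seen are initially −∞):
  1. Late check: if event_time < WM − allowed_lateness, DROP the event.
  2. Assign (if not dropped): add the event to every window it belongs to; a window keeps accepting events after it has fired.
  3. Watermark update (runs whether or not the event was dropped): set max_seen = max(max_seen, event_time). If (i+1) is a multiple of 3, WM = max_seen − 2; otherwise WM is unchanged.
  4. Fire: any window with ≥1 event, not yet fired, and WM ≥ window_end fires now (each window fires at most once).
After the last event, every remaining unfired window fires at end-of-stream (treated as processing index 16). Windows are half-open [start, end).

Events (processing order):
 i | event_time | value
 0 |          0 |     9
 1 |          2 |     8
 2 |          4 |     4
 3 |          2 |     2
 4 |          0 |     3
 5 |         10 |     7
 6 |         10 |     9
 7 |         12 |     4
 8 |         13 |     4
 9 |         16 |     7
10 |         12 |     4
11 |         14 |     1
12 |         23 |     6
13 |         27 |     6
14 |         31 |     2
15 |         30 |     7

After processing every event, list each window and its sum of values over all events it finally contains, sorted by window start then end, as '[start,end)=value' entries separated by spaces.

i=0 t=0 v=9: → [0,8); WM=−∞
i=1 t=2 v=8: → [0,8); WM=−∞
i=2 t=4 v=4: → [0,8); WM=2
i=3 t=2 v=2: → [0,8); WM=2
i=4 t=0 v=3: → [0,8); WM=2
i=5 t=10 v=7: → [8,16); WM=8; [0,8) fires=26
i=6 t=10 v=9: → [8,16); WM=8
i=7 t=12 v=4: → [8,16); WM=8
i=8 t=13 v=4: → [8,16); WM=11
i=9 t=16 v=7: → [16,24); WM=11
i=10 t=12 v=4: → [8,16); WM=11
i=11 t=14 v=1: → [8,16); WM=14
i=12 t=23 v=6: → [16,24); WM=14
i=13 t=27 v=6: → [24,32); WM=14
i=14 t=31 v=2: → [24,32); WM=29; [8,16) fires=29 [16,24) fires=13
i=15 t=30 v=7: → [24,32); WM=29

[0,8)=26 [8,16)=29 [16,24)=13 [24,32)=15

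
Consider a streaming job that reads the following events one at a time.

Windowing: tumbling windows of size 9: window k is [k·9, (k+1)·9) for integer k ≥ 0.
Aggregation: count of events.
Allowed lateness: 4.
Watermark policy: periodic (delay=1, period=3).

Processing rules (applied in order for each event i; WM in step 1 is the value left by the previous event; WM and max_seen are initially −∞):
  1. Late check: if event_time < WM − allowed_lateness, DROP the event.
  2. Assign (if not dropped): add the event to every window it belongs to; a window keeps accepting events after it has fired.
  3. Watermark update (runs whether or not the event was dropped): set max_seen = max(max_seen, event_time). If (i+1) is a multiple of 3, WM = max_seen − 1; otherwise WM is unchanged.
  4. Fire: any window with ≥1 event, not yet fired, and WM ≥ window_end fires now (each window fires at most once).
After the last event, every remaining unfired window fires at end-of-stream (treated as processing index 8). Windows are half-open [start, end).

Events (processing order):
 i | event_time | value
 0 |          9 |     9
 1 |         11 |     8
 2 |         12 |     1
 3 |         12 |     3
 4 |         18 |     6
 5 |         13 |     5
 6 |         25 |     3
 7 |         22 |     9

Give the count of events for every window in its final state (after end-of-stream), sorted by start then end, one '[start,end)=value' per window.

[9,18)=5 [18,27)=3

i=0 t=9 v=9: → [9,18); WM=−∞
i=1 t=11 v=8: → [9,18); WM=−∞
i=2 t=12 v=1: → [9,18); WM=11
i=3 t=12 v=3: → [9,18); WM=11
i=4 t=18 v=6: → [18,27); WM=11
i=5 t=13 v=5: → [9,18); WM=17
i=6 t=25 v=3: → [18,27); WM=17
i=7 t=22 v=9: → [18,27); WM=17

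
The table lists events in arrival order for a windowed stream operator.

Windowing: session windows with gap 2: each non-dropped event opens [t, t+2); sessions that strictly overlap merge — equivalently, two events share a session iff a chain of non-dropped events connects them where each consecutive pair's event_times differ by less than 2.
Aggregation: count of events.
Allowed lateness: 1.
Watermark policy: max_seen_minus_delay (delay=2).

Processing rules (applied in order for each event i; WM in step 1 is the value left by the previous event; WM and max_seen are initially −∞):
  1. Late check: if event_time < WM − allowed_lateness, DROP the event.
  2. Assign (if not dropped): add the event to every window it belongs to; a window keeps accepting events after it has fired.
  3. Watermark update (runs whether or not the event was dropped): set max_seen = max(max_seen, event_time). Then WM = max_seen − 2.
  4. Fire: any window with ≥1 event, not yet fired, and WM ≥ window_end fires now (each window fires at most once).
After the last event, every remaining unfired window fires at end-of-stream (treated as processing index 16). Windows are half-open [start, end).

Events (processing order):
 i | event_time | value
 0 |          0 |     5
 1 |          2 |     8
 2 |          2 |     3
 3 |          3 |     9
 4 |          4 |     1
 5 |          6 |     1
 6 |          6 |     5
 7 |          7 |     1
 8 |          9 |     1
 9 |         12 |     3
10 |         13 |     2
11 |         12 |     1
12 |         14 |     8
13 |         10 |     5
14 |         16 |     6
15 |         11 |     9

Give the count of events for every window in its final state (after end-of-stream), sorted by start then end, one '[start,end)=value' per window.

i=0 t=0 v=5: → [0,2); WM=-2
i=1 t=2 v=8: → [2,4); WM=0
i=2 t=2 v=3: → [2,4); WM=0
i=3 t=3 v=9: → [2,5); WM=1
i=4 t=4 v=1: → [2,6); WM=2
i=5 t=6 v=1: → [6,8); WM=4
i=6 t=6 v=5: → [6,8); WM=4
i=7 t=7 v=1: → [6,9); WM=5
i=8 t=9 v=1: → [9,11); WM=7
i=9 t=12 v=3: → [12,14); WM=10
i=10 t=13 v=2: → [12,15); WM=11
i=11 t=12 v=1: → [12,15); WM=11
i=12 t=14 v=8: → [12,16); WM=12
i=13 t=10 v=5: DROP (t<12-1); WM=12
i=14 t=16 v=6: → [16,18); WM=14
i=15 t=11 v=9: DROP (t<14-1); WM=14

[0,2)=1 [2,6)=4 [6,9)=3 [9,11)=1 [12,16)=4 [16,18)=1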